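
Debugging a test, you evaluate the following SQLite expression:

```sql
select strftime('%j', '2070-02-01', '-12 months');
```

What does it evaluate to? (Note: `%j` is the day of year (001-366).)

032

First apply '-12 months': 2070-02-01 → 2069-02-01.
Day-of-year for 2069-02-01: days since 2069-01-01 inclusive = 32, zero-padded to 032.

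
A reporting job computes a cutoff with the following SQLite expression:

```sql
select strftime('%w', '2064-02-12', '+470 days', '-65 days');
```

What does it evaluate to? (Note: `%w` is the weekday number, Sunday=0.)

1

First apply '+470 days', '-65 days': 2064-02-12 → 2065-03-23.
2065-03-23 is a Monday; with Sunday=0 that is 1.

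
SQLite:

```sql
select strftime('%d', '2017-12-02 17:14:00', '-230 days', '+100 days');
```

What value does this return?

First apply '-230 days', '+100 days': 2017-12-02 17:14:00 → 2017-07-25 17:14:00.
`%d` extracts the 2-digit day of month: 25.

25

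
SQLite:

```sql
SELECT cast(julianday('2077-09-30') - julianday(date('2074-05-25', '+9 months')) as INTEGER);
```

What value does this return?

Adding +9 months to 2074-05-25 gives 2075-02-25.
3 days remain in February 2075 after the 25th (28 − 25).
Full months from March 2075 through August 2077 contribute their day counts.
Then 30 days into September 2077.
Total: 3 + 31 + 30 + 31 + 30 + 31 + 31 + 30 + 31 + 30 + 31 + 31 + 29 + 31 + 30 + 31 + 30 + 31 + 31 + 30 + 31 + 30 + 31 + 31 + 28 + 31 + 30 + 31 + 30 + 31 + 31 + 30 = 948.

948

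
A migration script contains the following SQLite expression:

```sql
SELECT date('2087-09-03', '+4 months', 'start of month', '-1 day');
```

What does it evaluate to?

2087-12-31

Adding +4 months to 2087-09-03 gives 2088-01-03.
`start of month` rewinds 2088-01-03 to 2088-01-01.
Going back 1 day from 2088-01-01 reaches 2087-12-31 (last day of December, 31 days).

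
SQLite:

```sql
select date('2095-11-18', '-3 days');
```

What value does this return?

2095-11-15

Going back 3 days within November lands on 2095-11-15.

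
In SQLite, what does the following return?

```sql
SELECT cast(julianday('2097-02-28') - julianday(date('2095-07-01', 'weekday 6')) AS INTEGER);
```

`weekday 6` advances to the next Saturday; 2095-07-01 is a Friday, so it moves forward to 2095-07-02.
29 days remain in July 2095 after the 2nd (31 − 2).
Full months from August 2095 through January 2097 contribute their day counts.
Then 28 days into February 2097.
Total: 29 + 31 + 30 + 31 + 30 + 31 + 31 + 29 + 31 + 30 + 31 + 30 + 31 + 31 + 30 + 31 + 30 + 31 + 31 + 28 = 607.

607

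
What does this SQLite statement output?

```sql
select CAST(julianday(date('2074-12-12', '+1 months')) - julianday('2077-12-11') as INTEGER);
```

-1064

Adding +1 month to 2074-12-12 gives 2075-01-12.
19 days remain in January 2075 after the 12th (31 − 12).
Full months from February 2075 through November 2077 contribute their day counts.
Then 11 days into December 2077.
Total: 19 + 28 + 31 + 30 + 31 + 30 + 31 + 31 + 30 + 31 + 30 + 31 + 31 + 29 + 31 + 30 + 31 + 30 + 31 + 31 + 30 + 31 + 30 + 31 + 31 + 28 + 31 + 30 + 31 + 30 + 31 + 31 + 30 + 31 + 30 + 11 = 1064.
The subtraction is earlier − later, so the result is −1064 → -1064.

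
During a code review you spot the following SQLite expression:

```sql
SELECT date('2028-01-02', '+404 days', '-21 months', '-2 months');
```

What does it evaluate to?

Applying '+404 days' to 2028-01-02: counting 404 days forward gives 2029-02-09.
Adding -21 months to 2029-02-09 gives 2027-05-09.
Adding -2 months to 2027-05-09 gives 2027-03-09.

2027-03-09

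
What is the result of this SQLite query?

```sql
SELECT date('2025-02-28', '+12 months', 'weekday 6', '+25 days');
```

2026-03-25

Adding +12 months to 2025-02-28 gives 2026-02-28.
`weekday 6` advances to the next Saturday; 2026-02-28 is already a Saturday, so it stays at 2026-02-28.
February 2026 has 28 days; 0 remain after the 28th, so 1 days reach 2026-03-01.
Advancing 24 more days within March lands on 2026-03-25.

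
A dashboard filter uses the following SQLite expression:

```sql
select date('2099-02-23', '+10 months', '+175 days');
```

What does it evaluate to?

Adding +10 months to 2099-02-23 gives 2099-12-23.
Applying '+175 days' to 2099-12-23: counting 175 days forward gives 2100-06-16.

2100-06-16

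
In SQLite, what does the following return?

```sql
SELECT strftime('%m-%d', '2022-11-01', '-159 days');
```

05-26

First apply '-159 days': 2022-11-01 → 2022-05-26.
`%m-%d` extracts the month-day: 05-26.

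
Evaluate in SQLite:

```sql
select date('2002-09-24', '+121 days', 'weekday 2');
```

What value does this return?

Applying '+121 days' to 2002-09-24: counting 121 days forward gives 2003-01-23.
`weekday 2` advances to the next Tuesday; 2003-01-23 is a Thursday, so it moves forward to 2003-01-28.

2003-01-28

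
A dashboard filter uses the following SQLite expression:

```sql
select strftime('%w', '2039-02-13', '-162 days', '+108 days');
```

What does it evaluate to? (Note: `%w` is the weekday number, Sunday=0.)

First apply '-162 days', '+108 days': 2039-02-13 → 2038-12-21.
2038-12-21 is a Tuesday; with Sunday=0 that is 2.

2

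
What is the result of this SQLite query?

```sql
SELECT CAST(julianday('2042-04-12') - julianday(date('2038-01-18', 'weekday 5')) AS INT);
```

`weekday 5` advances to the next Friday; 2038-01-18 is a Monday, so it moves forward to 2038-01-22.
9 days remain in January 2038 after the 22nd (31 − 22).
Full months from February 2038 through March 2042 contribute their day counts.
Then 12 days into April 2042.
Total: 9 + 28 + 31 + 30 + 31 + 30 + 31 + 31 + 30 + 31 + 30 + 31 + 31 + 28 + 31 + 30 + 31 + 30 + 31 + 31 + 30 + 31 + 30 + 31 + 31 + 29 + 31 + 30 + 31 + 30 + 31 + 31 + 30 + 31 + 30 + 31 + 31 + 28 + 31 + 30 + 31 + 30 + 31 + 31 + 30 + 31 + 30 + 31 + 31 + 28 + 31 + 12 = 1541.

1541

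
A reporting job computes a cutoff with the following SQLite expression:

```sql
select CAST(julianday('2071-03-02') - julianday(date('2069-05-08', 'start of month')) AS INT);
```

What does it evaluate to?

`start of month` rewinds 2069-05-08 to 2069-05-01.
30 days remain in May 2069 after the 1st (31 − 1).
Full months from June 2069 through February 2071 contribute their day counts.
Then 2 days into March 2071.
Total: 30 + 30 + 31 + 31 + 30 + 31 + 30 + 31 + 31 + 28 + 31 + 30 + 31 + 30 + 31 + 31 + 30 + 31 + 30 + 31 + 31 + 28 + 2 = 670.

670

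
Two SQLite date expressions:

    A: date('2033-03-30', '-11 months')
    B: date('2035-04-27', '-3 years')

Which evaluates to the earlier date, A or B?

B

A = 2032-04-30.
B = 2032-04-27.
B is earlier.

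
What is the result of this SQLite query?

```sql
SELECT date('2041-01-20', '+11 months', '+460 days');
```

Adding +11 months to 2041-01-20 gives 2041-12-20.
Applying '+460 days' to 2041-12-20: counting 460 days forward gives 2043-03-25.

2043-03-25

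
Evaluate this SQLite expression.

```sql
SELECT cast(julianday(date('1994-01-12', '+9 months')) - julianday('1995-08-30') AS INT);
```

Adding +9 months to 1994-01-12 gives 1994-10-12.
19 days remain in October 1994 after the 12th (31 − 12).
Full months from November 1994 through July 1995 contribute their day counts.
Then 30 days into August 1995.
Total: 19 + 30 + 31 + 31 + 28 + 31 + 30 + 31 + 30 + 31 + 30 = 322.
The subtraction is earlier − later, so the result is −322 → -322.

-322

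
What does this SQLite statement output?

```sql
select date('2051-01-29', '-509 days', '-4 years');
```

Applying '-509 days' to 2051-01-29: counting 509 days back gives 2049-09-07.
Adding -4 years to 2049-09-07 gives 2045-09-07.

2045-09-07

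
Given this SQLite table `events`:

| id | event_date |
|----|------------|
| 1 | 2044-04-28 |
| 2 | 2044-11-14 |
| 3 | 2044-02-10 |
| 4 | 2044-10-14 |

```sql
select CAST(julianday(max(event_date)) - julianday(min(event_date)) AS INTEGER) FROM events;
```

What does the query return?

MIN = 2044-02-10, MAX = 2044-11-14.
19 days remain in February 2044 after the 10th (29 − 10).
Full months from March 2044 through October 2044 contribute their day counts.
Then 14 days into November 2044.
Total: 19 + 31 + 30 + 31 + 30 + 31 + 31 + 30 + 31 + 14 = 278.

278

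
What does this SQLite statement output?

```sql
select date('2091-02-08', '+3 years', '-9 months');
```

2093-05-08

Adding +3 years to 2091-02-08 gives 2094-02-08.
Adding -9 months to 2094-02-08 gives 2093-05-08.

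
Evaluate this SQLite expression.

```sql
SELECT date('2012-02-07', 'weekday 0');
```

2012-02-12

`weekday 0` advances to the next Sunday; 2012-02-07 is a Tuesday, so it moves forward to 2012-02-12.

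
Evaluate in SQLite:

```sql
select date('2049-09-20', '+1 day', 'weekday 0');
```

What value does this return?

2049-09-26

Advancing 1 more day within September lands on 2049-09-21.
`weekday 0` advances to the next Sunday; 2049-09-21 is a Tuesday, so it moves forward to 2049-09-26.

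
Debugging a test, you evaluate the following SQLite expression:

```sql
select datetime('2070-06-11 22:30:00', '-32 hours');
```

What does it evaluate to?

2070-06-10 14:30:00

-32 hours from 2070-06-11 22:30:00 is 2070-06-10 14:30:00 (crosses midnight).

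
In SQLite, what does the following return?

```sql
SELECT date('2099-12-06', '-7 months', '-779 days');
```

Adding -7 months to 2099-12-06 gives 2099-05-06.
Applying '-779 days' to 2099-05-06: counting 779 days back gives 2097-03-18.

2097-03-18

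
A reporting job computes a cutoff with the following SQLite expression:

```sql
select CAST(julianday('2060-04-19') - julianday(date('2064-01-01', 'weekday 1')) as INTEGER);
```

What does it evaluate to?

-1358

`weekday 1` advances to the next Monday; 2064-01-01 is a Tuesday, so it moves forward to 2064-01-07.
11 days remain in April 2060 after the 19th (30 − 19).
Full months from May 2060 through December 2063 contribute their day counts.
Then 7 days into January 2064.
Total: 11 + 31 + 30 + 31 + 31 + 30 + 31 + 30 + 31 + 31 + 28 + 31 + 30 + 31 + 30 + 31 + 31 + 30 + 31 + 30 + 31 + 31 + 28 + 31 + 30 + 31 + 30 + 31 + 31 + 30 + 31 + 30 + 31 + 31 + 28 + 31 + 30 + 31 + 30 + 31 + 31 + 30 + 31 + 30 + 31 + 7 = 1358.
The subtraction is earlier − later, so the result is −1358 → -1358.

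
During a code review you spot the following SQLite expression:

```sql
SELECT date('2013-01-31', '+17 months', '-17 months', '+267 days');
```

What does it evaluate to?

Adding +17 months to 2013-01-31 targets 2014-06-31. June 2014 has only 30 days, so SQLite normalizes the 1-day overflow forward to 2014-07-01.
Adding -17 months to 2014-07-01 gives 2013-02-01.
Applying '+267 days' to 2013-02-01: counting 267 days forward gives 2013-10-26.

2013-10-26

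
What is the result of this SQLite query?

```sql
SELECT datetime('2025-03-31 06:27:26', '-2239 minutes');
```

2239 minutes = 37h 19m; -2239 minutes from 2025-03-31 06:27:26 is 2025-03-29 17:08:26 (crosses midnight).

2025-03-29 17:08:26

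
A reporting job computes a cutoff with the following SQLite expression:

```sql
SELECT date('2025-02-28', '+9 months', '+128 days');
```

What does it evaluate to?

Adding +9 months to 2025-02-28 gives 2025-11-28.
Applying '+128 days' to 2025-11-28: counting 128 days forward gives 2026-04-05.

2026-04-05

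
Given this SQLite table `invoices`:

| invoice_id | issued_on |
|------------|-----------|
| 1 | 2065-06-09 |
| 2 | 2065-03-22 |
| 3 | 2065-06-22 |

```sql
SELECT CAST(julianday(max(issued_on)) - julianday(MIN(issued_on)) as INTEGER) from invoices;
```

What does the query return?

MIN = 2065-03-22, MAX = 2065-06-22.
9 days remain in March 2065 after the 22nd (31 − 22).
April 2065: 30 days.
May 2065: 31 days.
Then 22 days into June 2065.
Total: 9 + 30 + 31 + 22 = 92.

92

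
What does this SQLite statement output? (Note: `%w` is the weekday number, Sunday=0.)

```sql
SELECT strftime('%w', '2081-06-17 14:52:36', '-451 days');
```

First apply '-451 days': 2081-06-17 14:52:36 → 2080-03-23 14:52:36.
2080-03-23 is a Saturday; with Sunday=0 that is 6.

6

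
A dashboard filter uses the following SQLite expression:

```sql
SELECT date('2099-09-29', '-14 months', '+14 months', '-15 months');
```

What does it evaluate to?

2098-06-29

Adding -14 months to 2099-09-29 gives 2098-07-29.
Adding +14 months to 2098-07-29 gives 2099-09-29.
Adding -15 months to 2099-09-29 gives 2098-06-29.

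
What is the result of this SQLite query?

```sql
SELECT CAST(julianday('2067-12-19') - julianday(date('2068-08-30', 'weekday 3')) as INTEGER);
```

`weekday 3` advances to the next Wednesday; 2068-08-30 is a Thursday, so it moves forward to 2068-09-05.
12 days remain in December 2067 after the 19th (31 − 19).
Full months from January 2068 through August 2068 contribute their day counts.
Then 5 days into September 2068.
Total: 12 + 31 + 29 + 31 + 30 + 31 + 30 + 31 + 31 + 5 = 261.
The subtraction is earlier − later, so the result is −261 → -261.

-261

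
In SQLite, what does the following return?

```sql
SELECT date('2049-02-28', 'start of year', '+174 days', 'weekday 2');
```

2049-06-29

`start of year` rewinds 2049-02-28 to 2049-01-01.
Applying '+174 days' to 2049-01-01: counting 174 days forward gives 2049-06-24.
`weekday 2` advances to the next Tuesday; 2049-06-24 is a Thursday, so it moves forward to 2049-06-29.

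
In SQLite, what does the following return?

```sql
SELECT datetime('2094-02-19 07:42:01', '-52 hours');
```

2094-02-17 03:42:01

-52 hours from 2094-02-19 07:42:01 is 2094-02-17 03:42:01 (crosses midnight).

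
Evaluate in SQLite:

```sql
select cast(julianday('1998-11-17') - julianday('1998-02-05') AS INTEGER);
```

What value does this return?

285

23 days remain in February 1998 after the 5th (28 − 5).
Full months from March 1998 through October 1998 contribute their day counts.
Then 17 days into November 1998.
Total: 23 + 31 + 30 + 31 + 30 + 31 + 31 + 30 + 31 + 17 = 285.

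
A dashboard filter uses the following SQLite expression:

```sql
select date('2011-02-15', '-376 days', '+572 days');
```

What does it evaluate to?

Applying '-376 days' to 2011-02-15: counting 376 days back gives 2010-02-04.
Applying '+572 days' to 2010-02-04: counting 572 days forward gives 2011-08-30.

2011-08-30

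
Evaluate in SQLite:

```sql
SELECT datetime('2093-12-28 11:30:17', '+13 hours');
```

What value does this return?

2093-12-29 00:30:17

+13 hours from 2093-12-28 11:30:17 is 2093-12-29 00:30:17 (crosses midnight).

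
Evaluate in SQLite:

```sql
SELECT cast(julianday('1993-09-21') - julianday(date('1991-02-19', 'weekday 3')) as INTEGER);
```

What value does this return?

944

`weekday 3` advances to the next Wednesday; 1991-02-19 is a Tuesday, so it moves forward to 1991-02-20.
8 days remain in February 1991 after the 20th (28 − 20).
Full months from March 1991 through August 1993 contribute their day counts.
Then 21 days into September 1993.
Total: 8 + 31 + 30 + 31 + 30 + 31 + 31 + 30 + 31 + 30 + 31 + 31 + 29 + 31 + 30 + 31 + 30 + 31 + 31 + 30 + 31 + 30 + 31 + 31 + 28 + 31 + 30 + 31 + 30 + 31 + 31 + 21 = 944.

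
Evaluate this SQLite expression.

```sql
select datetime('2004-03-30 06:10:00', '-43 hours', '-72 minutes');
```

-43 hours from 2004-03-30 06:10:00 is 2004-03-28 11:10:00 (crosses midnight).
72 minutes = 1h 12m; -72 minutes from 2004-03-28 11:10:00 is 2004-03-28 09:58:00.

2004-03-28 09:58:00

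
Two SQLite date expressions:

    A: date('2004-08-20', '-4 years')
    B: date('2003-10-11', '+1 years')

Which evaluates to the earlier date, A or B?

A = 2000-08-20.
B = 2004-10-11.
A is earlier.

A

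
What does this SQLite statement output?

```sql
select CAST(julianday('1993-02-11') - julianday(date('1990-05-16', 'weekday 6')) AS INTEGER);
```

`weekday 6` advances to the next Saturday; 1990-05-16 is a Wednesday, so it moves forward to 1990-05-19.
12 days remain in May 1990 after the 19th (31 − 19).
Full months from June 1990 through January 1993 contribute their day counts.
Then 11 days into February 1993.
Total: 12 + 30 + 31 + 31 + 30 + 31 + 30 + 31 + 31 + 28 + 31 + 30 + 31 + 30 + 31 + 31 + 30 + 31 + 30 + 31 + 31 + 29 + 31 + 30 + 31 + 30 + 31 + 31 + 30 + 31 + 30 + 31 + 31 + 11 = 999.

999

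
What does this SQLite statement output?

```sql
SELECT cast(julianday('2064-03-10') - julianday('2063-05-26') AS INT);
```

289

5 days remain in May 2063 after the 26th (31 − 26).
Full months from June 2063 through February 2064 contribute their day counts.
Then 10 days into March 2064.
Total: 5 + 30 + 31 + 31 + 30 + 31 + 30 + 31 + 31 + 29 + 10 = 289.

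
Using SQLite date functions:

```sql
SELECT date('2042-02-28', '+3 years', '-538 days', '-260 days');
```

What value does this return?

Adding +3 years to 2042-02-28 gives 2045-02-28.
Applying '-538 days' to 2045-02-28: counting 538 days back gives 2043-09-09.
Applying '-260 days' to 2043-09-09: counting 260 days back gives 2042-12-23.

2042-12-23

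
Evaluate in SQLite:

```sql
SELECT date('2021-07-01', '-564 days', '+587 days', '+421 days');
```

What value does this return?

Applying '-564 days' to 2021-07-01: counting 564 days back gives 2019-12-15.
Applying '+587 days' to 2019-12-15: counting 587 days forward gives 2021-07-24.
Applying '+421 days' to 2021-07-24: counting 421 days forward gives 2022-09-18.

2022-09-18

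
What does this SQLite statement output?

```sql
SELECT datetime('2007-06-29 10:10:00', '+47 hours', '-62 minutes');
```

2007-07-01 08:08:00

+47 hours from 2007-06-29 10:10:00 is 2007-07-01 09:10:00 (crosses midnight).
62 minutes = 1h 2m; -62 minutes from 2007-07-01 09:10:00 is 2007-07-01 08:08:00.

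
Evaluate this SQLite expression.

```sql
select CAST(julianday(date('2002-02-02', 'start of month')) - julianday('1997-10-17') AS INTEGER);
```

`start of month` rewinds 2002-02-02 to 2002-02-01.
14 days remain in October 1997 after the 17th (31 − 17).
Full months from November 1997 through January 2002 contribute their day counts.
Then 1 day into February 2002.
Total: 14 + 30 + 31 + 31 + 28 + 31 + 30 + 31 + 30 + 31 + 31 + 30 + 31 + 30 + 31 + 31 + 28 + 31 + 30 + 31 + 30 + 31 + 31 + 30 + 31 + 30 + 31 + 31 + 29 + 31 + 30 + 31 + 30 + 31 + 31 + 30 + 31 + 30 + 31 + 31 + 28 + 31 + 30 + 31 + 30 + 31 + 31 + 30 + 31 + 30 + 31 + 31 + 1 = 1568.

1568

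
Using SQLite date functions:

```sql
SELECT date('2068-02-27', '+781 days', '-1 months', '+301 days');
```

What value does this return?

Applying '+781 days' to 2068-02-27: counting 781 days forward gives 2070-04-18.
Adding -1 month to 2070-04-18 gives 2070-03-18.
Applying '+301 days' to 2070-03-18: counting 301 days forward gives 2071-01-13.

2071-01-13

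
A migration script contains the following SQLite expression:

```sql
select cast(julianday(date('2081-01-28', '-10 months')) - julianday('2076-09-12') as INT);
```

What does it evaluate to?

Adding -10 months to 2081-01-28 gives 2080-03-28.
18 days remain in September 2076 after the 12th (30 − 12).
Full months from October 2076 through February 2080 contribute their day counts.
Then 28 days into March 2080.
Total: 18 + 31 + 30 + 31 + 31 + 28 + 31 + 30 + 31 + 30 + 31 + 31 + 30 + 31 + 30 + 31 + 31 + 28 + 31 + 30 + 31 + 30 + 31 + 31 + 30 + 31 + 30 + 31 + 31 + 28 + 31 + 30 + 31 + 30 + 31 + 31 + 30 + 31 + 30 + 31 + 31 + 29 + 28 = 1293.

1293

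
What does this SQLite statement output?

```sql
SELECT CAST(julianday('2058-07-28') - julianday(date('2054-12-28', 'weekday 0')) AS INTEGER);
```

1302

`weekday 0` advances to the next Sunday; 2054-12-28 is a Monday, so it moves forward to 2055-01-03.
28 days remain in January 2055 after the 3rd (31 − 3).
Full months from February 2055 through June 2058 contribute their day counts.
Then 28 days into July 2058.
Total: 28 + 28 + 31 + 30 + 31 + 30 + 31 + 31 + 30 + 31 + 30 + 31 + 31 + 29 + 31 + 30 + 31 + 30 + 31 + 31 + 30 + 31 + 30 + 31 + 31 + 28 + 31 + 30 + 31 + 30 + 31 + 31 + 30 + 31 + 30 + 31 + 31 + 28 + 31 + 30 + 31 + 30 + 28 = 1302.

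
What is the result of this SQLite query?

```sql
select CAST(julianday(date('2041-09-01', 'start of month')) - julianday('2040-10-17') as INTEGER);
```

319

`start of month` rewinds 2041-09-01 to 2041-09-01.
14 days remain in October 2040 after the 17th (31 − 17).
Full months from November 2040 through August 2041 contribute their day counts.
Then 1 day into September 2041.
Total: 14 + 30 + 31 + 31 + 28 + 31 + 30 + 31 + 30 + 31 + 31 + 1 = 319.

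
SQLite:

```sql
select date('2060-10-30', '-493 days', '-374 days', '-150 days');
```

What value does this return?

Applying '-493 days' to 2060-10-30: counting 493 days back gives 2059-06-25.
Applying '-374 days' to 2059-06-25: counting 374 days back gives 2058-06-16.
Applying '-150 days' to 2058-06-16: counting 150 days back gives 2058-01-17.

2058-01-17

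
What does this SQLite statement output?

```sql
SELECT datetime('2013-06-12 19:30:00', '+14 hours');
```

2013-06-13 09:30:00

+14 hours from 2013-06-12 19:30:00 is 2013-06-13 09:30:00 (crosses midnight).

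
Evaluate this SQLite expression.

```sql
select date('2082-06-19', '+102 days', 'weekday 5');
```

2082-10-02

Applying '+102 days' to 2082-06-19: counting 102 days forward gives 2082-09-29.
`weekday 5` advances to the next Friday; 2082-09-29 is a Tuesday, so it moves forward to 2082-10-02.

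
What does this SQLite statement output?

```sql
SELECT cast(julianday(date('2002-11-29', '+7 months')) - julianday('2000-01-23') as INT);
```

Adding +7 months to 2002-11-29 gives 2003-06-29.
8 days remain in January 2000 after the 23rd (31 − 23).
Full months from February 2000 through May 2003 contribute their day counts.
Then 29 days into June 2003.
Total: 8 + 29 + 31 + 30 + 31 + 30 + 31 + 31 + 30 + 31 + 30 + 31 + 31 + 28 + 31 + 30 + 31 + 30 + 31 + 31 + 30 + 31 + 30 + 31 + 31 + 28 + 31 + 30 + 31 + 30 + 31 + 31 + 30 + 31 + 30 + 31 + 31 + 28 + 31 + 30 + 31 + 29 = 1253.

1253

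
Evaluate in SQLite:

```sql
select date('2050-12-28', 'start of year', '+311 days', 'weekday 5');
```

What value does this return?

`start of year` rewinds 2050-12-28 to 2050-01-01.
Applying '+311 days' to 2050-01-01: counting 311 days forward gives 2050-11-08.
`weekday 5` advances to the next Friday; 2050-11-08 is a Tuesday, so it moves forward to 2050-11-11.

2050-11-11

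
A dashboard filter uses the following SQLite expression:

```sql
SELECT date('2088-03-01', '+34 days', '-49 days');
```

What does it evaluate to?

2088-02-15

March 2088 has 31 days; 30 remain after the 1st, so 31 days reach 2088-04-01.
Advancing 3 more days within April lands on 2088-04-04.
Applying '-49 days' to 2088-04-04: counting 49 days back gives 2088-02-15.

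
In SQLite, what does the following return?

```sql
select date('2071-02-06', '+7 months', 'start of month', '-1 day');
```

2071-08-31

Adding +7 months to 2071-02-06 gives 2071-09-06.
`start of month` rewinds 2071-09-06 to 2071-09-01.
Going back 1 day from 2071-09-01 reaches 2071-08-31 (last day of August, 31 days).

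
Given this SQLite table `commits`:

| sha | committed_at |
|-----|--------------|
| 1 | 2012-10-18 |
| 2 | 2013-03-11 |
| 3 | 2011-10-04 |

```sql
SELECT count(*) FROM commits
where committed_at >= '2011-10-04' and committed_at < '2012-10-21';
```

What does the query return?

Rows in [2011-10-04, 2012-10-21): 2012-10-18, 2011-10-04 → 2 rows.

2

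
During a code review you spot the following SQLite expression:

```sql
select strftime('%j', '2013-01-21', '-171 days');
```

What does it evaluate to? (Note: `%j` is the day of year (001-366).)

First apply '-171 days': 2013-01-21 → 2012-08-03.
Day-of-year for 2012-08-03: days since 2012-01-01 inclusive = 216, zero-padded to 216.

216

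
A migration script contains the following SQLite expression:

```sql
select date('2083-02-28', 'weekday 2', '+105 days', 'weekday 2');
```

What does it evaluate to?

2083-06-15

`weekday 2` advances to the next Tuesday; 2083-02-28 is a Sunday, so it moves forward to 2083-03-02.
Applying '+105 days' to 2083-03-02: counting 105 days forward gives 2083-06-15.
`weekday 2` advances to the next Tuesday; 2083-06-15 is already a Tuesday, so it stays at 2083-06-15.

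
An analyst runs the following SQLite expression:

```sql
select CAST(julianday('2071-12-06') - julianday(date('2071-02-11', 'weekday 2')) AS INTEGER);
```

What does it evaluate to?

`weekday 2` advances to the next Tuesday; 2071-02-11 is a Wednesday, so it moves forward to 2071-02-17.
11 days remain in February 2071 after the 17th (28 − 17).
Full months from March 2071 through November 2071 contribute their day counts.
Then 6 days into December 2071.
Total: 11 + 31 + 30 + 31 + 30 + 31 + 31 + 30 + 31 + 30 + 6 = 292.

292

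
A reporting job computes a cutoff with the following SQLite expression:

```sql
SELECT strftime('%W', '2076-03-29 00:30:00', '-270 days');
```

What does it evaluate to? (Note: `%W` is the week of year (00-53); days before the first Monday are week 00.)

First apply '-270 days': 2076-03-29 00:30:00 → 2075-07-03 00:30:00.
2075-07-03 is a Wednesday. SQLite's %W counts Mondays since the year started; the result is 26.

26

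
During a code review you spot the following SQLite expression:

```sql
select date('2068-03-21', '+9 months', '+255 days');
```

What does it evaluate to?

Adding +9 months to 2068-03-21 gives 2068-12-21.
Applying '+255 days' to 2068-12-21: counting 255 days forward gives 2069-09-02.

2069-09-02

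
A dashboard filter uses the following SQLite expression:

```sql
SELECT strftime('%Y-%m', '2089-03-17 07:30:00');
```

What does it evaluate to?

2089-03

`%Y-%m` extracts the year-month: 2089-03.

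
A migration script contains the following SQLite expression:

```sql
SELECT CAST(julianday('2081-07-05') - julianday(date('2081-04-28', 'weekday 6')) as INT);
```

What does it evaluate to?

63

`weekday 6` advances to the next Saturday; 2081-04-28 is a Monday, so it moves forward to 2081-05-03.
28 days remain in May 2081 after the 3rd (31 − 3).
June 2081: 30 days.
Then 5 days into July 2081.
Total: 28 + 30 + 5 = 63.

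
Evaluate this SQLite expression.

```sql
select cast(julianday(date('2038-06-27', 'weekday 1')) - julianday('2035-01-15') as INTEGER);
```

1260

`weekday 1` advances to the next Monday; 2038-06-27 is a Sunday, so it moves forward to 2038-06-28.
16 days remain in January 2035 after the 15th (31 − 15).
Full months from February 2035 through May 2038 contribute their day counts.
Then 28 days into June 2038.
Total: 16 + 28 + 31 + 30 + 31 + 30 + 31 + 31 + 30 + 31 + 30 + 31 + 31 + 29 + 31 + 30 + 31 + 30 + 31 + 31 + 30 + 31 + 30 + 31 + 31 + 28 + 31 + 30 + 31 + 30 + 31 + 31 + 30 + 31 + 30 + 31 + 31 + 28 + 31 + 30 + 31 + 28 = 1260.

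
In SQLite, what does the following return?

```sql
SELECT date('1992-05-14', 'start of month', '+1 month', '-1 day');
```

`start of month` rewinds 1992-05-14 to 1992-05-01.
Adding +1 month to 1992-05-01 gives 1992-06-01.
Going back 1 day from 1992-06-01 reaches 1992-05-31 (last day of May, 31 days).

1992-05-31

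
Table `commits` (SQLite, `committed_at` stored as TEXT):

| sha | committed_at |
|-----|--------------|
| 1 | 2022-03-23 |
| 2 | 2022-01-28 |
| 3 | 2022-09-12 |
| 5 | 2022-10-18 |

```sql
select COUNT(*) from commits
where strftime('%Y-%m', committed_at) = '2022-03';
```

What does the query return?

Rows with year-month 2022-03: 2022-03-23 → 1.

1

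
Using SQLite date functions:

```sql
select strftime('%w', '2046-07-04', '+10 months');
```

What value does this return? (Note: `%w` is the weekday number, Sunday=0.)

6

First apply '+10 months': 2046-07-04 → 2047-05-04.
2047-05-04 is a Saturday; with Sunday=0 that is 6.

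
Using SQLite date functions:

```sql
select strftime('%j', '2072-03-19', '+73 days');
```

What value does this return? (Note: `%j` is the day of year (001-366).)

152

First apply '+73 days': 2072-03-19 → 2072-05-31.
Day-of-year for 2072-05-31: days since 2072-01-01 inclusive = 152, zero-padded to 152.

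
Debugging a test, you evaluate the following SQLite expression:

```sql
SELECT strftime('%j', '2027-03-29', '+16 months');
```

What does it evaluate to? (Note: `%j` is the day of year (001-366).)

211

First apply '+16 months': 2027-03-29 → 2028-07-29.
Day-of-year for 2028-07-29: days since 2028-01-01 inclusive = 211, zero-padded to 211.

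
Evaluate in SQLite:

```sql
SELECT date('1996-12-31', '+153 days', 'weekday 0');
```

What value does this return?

1997-06-08

Applying '+153 days' to 1996-12-31: counting 153 days forward gives 1997-06-02.
`weekday 0` advances to the next Sunday; 1997-06-02 is a Monday, so it moves forward to 1997-06-08.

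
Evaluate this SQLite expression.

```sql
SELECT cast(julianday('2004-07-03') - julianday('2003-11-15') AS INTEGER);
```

15 days remain in November 2003 after the 15th (30 − 15).
Full months from December 2003 through June 2004 contribute their day counts.
Then 3 days into July 2004.
Total: 15 + 31 + 31 + 29 + 31 + 30 + 31 + 30 + 3 = 231.

231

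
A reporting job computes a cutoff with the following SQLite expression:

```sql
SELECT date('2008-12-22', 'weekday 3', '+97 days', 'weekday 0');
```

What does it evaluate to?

`weekday 3` advances to the next Wednesday; 2008-12-22 is a Monday, so it moves forward to 2008-12-24.
Applying '+97 days' to 2008-12-24: counting 97 days forward gives 2009-03-31.
`weekday 0` advances to the next Sunday; 2009-03-31 is a Tuesday, so it moves forward to 2009-04-05.

2009-04-05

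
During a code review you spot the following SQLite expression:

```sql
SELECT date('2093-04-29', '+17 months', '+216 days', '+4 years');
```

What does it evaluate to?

Adding +17 months to 2093-04-29 gives 2094-09-29.
Applying '+216 days' to 2094-09-29: counting 216 days forward gives 2095-05-03.
Adding +4 years to 2095-05-03 gives 2099-05-03.

2099-05-03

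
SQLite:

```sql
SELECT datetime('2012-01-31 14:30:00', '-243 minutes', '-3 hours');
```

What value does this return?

243 minutes = 4h 3m; -243 minutes from 2012-01-31 14:30:00 is 2012-01-31 10:27:00.
-3 hours from 2012-01-31 10:27:00 is 2012-01-31 07:27:00.

2012-01-31 07:27:00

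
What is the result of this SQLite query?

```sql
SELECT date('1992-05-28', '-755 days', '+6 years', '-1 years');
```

1995-05-04

Applying '-755 days' to 1992-05-28: counting 755 days back gives 1990-05-04.
Adding +6 years to 1990-05-04 gives 1996-05-04.
Adding -1 year to 1996-05-04 gives 1995-05-04.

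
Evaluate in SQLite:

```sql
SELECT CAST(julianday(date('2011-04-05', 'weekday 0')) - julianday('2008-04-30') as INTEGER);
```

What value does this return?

1075

`weekday 0` advances to the next Sunday; 2011-04-05 is a Tuesday, so it moves forward to 2011-04-10.
0 days remain in April 2008 after the 30th (30 − 30).
Full months from May 2008 through March 2011 contribute their day counts.
Then 10 days into April 2011.
Total: 0 + 31 + 30 + 31 + 31 + 30 + 31 + 30 + 31 + 31 + 28 + 31 + 30 + 31 + 30 + 31 + 31 + 30 + 31 + 30 + 31 + 31 + 28 + 31 + 30 + 31 + 30 + 31 + 31 + 30 + 31 + 30 + 31 + 31 + 28 + 31 + 10 = 1075.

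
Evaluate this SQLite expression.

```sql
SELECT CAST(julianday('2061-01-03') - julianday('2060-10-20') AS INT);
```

75

11 days remain in October 2060 after the 20th (31 − 20).
November 2060: 30 days.
December 2060: 31 days.
Then 3 days into January 2061.
Total: 11 + 30 + 31 + 3 = 75.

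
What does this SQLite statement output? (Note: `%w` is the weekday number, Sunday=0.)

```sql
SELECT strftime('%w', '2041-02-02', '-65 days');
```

4

First apply '-65 days': 2041-02-02 → 2040-11-29.
2040-11-29 is a Thursday; with Sunday=0 that is 4.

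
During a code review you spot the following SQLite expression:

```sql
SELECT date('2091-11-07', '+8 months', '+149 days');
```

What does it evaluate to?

2092-12-03

Adding +8 months to 2091-11-07 gives 2092-07-07.
Applying '+149 days' to 2092-07-07: counting 149 days forward gives 2092-12-03.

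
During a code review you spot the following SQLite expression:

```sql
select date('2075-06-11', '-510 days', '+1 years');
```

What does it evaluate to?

2075-01-17

Applying '-510 days' to 2075-06-11: counting 510 days back gives 2074-01-17.
Adding +1 year to 2074-01-17 gives 2075-01-17.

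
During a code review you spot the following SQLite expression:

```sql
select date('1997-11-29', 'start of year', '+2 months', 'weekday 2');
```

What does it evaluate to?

1997-03-04

`start of year` rewinds 1997-11-29 to 1997-01-01.
Adding +2 months to 1997-01-01 gives 1997-03-01.
`weekday 2` advances to the next Tuesday; 1997-03-01 is a Saturday, so it moves forward to 1997-03-04.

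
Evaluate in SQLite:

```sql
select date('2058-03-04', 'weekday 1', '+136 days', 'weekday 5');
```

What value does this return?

`weekday 1` advances to the next Monday; 2058-03-04 is already a Monday, so it stays at 2058-03-04.
Applying '+136 days' to 2058-03-04: counting 136 days forward gives 2058-07-18.
`weekday 5` advances to the next Friday; 2058-07-18 is a Thursday, so it moves forward to 2058-07-19.

2058-07-19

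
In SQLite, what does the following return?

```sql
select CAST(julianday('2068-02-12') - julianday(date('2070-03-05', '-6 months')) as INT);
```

-571

Adding -6 months to 2070-03-05 gives 2069-09-05.
17 days remain in February 2068 after the 12th (29 − 12).
Full months from March 2068 through August 2069 contribute their day counts.
Then 5 days into September 2069.
Total: 17 + 31 + 30 + 31 + 30 + 31 + 31 + 30 + 31 + 30 + 31 + 31 + 28 + 31 + 30 + 31 + 30 + 31 + 31 + 5 = 571.
The subtraction is earlier − later, so the result is −571 → -571.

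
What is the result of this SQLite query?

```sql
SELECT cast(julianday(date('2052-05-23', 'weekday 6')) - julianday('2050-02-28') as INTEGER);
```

`weekday 6` advances to the next Saturday; 2052-05-23 is a Thursday, so it moves forward to 2052-05-25.
0 days remain in February 2050 after the 28th (28 − 28).
Full months from March 2050 through April 2052 contribute their day counts.
Then 25 days into May 2052.
Total: 0 + 31 + 30 + 31 + 30 + 31 + 31 + 30 + 31 + 30 + 31 + 31 + 28 + 31 + 30 + 31 + 30 + 31 + 31 + 30 + 31 + 30 + 31 + 31 + 29 + 31 + 30 + 25 = 817.

817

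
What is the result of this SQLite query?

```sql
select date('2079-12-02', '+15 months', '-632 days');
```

2079-06-09

Adding +15 months to 2079-12-02 gives 2081-03-02.
Applying '-632 days' to 2081-03-02: counting 632 days back gives 2079-06-09.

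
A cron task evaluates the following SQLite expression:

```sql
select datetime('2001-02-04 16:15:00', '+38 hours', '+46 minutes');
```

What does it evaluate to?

2001-02-06 07:01:00

+38 hours from 2001-02-04 16:15:00 is 2001-02-06 06:15:00 (crosses midnight).
+46 minutes from 2001-02-06 06:15:00 is 2001-02-06 07:01:00.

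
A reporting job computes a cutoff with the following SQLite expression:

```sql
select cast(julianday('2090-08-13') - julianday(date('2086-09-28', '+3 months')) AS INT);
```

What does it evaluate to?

1324

Adding +3 months to 2086-09-28 gives 2086-12-28.
3 days remain in December 2086 after the 28th (31 − 28).
Full months from January 2087 through July 2090 contribute their day counts.
Then 13 days into August 2090.
Total: 3 + 31 + 28 + 31 + 30 + 31 + 30 + 31 + 31 + 30 + 31 + 30 + 31 + 31 + 29 + 31 + 30 + 31 + 30 + 31 + 31 + 30 + 31 + 30 + 31 + 31 + 28 + 31 + 30 + 31 + 30 + 31 + 31 + 30 + 31 + 30 + 31 + 31 + 28 + 31 + 30 + 31 + 30 + 31 + 13 = 1324.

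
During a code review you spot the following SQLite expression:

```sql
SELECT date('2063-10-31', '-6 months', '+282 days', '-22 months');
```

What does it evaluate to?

2062-04-07

Adding -6 months to 2063-10-31 targets 2063-04-31. April 2063 has only 30 days, so SQLite normalizes the 1-day overflow forward to 2063-05-01.
Applying '+282 days' to 2063-05-01: counting 282 days forward gives 2064-02-07.
Adding -22 months to 2064-02-07 gives 2062-04-07.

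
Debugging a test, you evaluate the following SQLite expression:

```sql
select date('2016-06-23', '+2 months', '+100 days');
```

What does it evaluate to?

Adding +2 months to 2016-06-23 gives 2016-08-23.
Applying '+100 days' to 2016-08-23: counting 100 days forward gives 2016-12-01.

2016-12-01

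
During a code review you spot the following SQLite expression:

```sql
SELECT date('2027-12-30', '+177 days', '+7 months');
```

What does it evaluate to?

2029-01-24

Applying '+177 days' to 2027-12-30: counting 177 days forward gives 2028-06-24.
Adding +7 months to 2028-06-24 gives 2029-01-24.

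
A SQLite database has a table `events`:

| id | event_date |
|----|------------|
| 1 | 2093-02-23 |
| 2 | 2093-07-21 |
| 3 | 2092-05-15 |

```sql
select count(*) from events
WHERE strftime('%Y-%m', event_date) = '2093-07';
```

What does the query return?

1

Rows with year-month 2093-07: 2093-07-21 → 1.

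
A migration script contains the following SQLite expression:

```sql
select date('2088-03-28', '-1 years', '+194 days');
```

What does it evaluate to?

Adding -1 year to 2088-03-28 gives 2087-03-28.
Applying '+194 days' to 2087-03-28: counting 194 days forward gives 2087-10-08.

2087-10-08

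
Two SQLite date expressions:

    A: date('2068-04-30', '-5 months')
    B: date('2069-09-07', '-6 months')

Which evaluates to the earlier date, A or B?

A

A = 2067-11-30.
B = 2069-03-07.
A is earlier.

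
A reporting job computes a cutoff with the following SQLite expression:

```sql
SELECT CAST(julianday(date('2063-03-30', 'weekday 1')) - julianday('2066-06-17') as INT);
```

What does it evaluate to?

-1172

`weekday 1` advances to the next Monday; 2063-03-30 is a Friday, so it moves forward to 2063-04-02.
28 days remain in April 2063 after the 2nd (30 − 2).
Full months from May 2063 through May 2066 contribute their day counts.
Then 17 days into June 2066.
Total: 28 + 31 + 30 + 31 + 31 + 30 + 31 + 30 + 31 + 31 + 29 + 31 + 30 + 31 + 30 + 31 + 31 + 30 + 31 + 30 + 31 + 31 + 28 + 31 + 30 + 31 + 30 + 31 + 31 + 30 + 31 + 30 + 31 + 31 + 28 + 31 + 30 + 31 + 17 = 1172.
The subtraction is earlier − later, so the result is −1172 → -1172.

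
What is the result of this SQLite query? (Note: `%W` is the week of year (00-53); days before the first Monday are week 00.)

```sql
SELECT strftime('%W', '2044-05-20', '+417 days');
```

First apply '+417 days': 2044-05-20 → 2045-07-11.
2045-07-11 is a Tuesday. SQLite's %W counts Mondays since the year started; the result is 28.

28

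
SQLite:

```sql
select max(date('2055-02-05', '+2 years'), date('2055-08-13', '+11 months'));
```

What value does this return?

date('2055-02-05', '+2 years') → 2057-02-05.
date('2055-08-13', '+11 months') → 2056-07-13.
Later of the two is 2057-02-05.

2057-02-05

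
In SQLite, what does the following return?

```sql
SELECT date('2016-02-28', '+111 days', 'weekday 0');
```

2016-06-19

Applying '+111 days' to 2016-02-28: counting 111 days forward gives 2016-06-18.
`weekday 0` advances to the next Sunday; 2016-06-18 is a Saturday, so it moves forward to 2016-06-19.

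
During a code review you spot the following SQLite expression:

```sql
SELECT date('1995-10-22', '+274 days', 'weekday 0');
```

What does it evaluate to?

1996-07-28

Applying '+274 days' to 1995-10-22: counting 274 days forward gives 1996-07-22.
`weekday 0` advances to the next Sunday; 1996-07-22 is a Monday, so it moves forward to 1996-07-28.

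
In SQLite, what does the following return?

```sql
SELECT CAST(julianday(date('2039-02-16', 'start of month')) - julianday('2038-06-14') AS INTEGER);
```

232

`start of month` rewinds 2039-02-16 to 2039-02-01.
16 days remain in June 2038 after the 14th (30 − 14).
Full months from July 2038 through January 2039 contribute their day counts.
Then 1 day into February 2039.
Total: 16 + 31 + 31 + 30 + 31 + 30 + 31 + 31 + 1 = 232.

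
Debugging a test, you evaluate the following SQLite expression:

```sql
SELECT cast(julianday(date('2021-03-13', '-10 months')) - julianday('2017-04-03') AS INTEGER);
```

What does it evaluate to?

1136

Adding -10 months to 2021-03-13 gives 2020-05-13.
27 days remain in April 2017 after the 3rd (30 − 3).
Full months from May 2017 through April 2020 contribute their day counts.
Then 13 days into May 2020.
Total: 27 + 31 + 30 + 31 + 31 + 30 + 31 + 30 + 31 + 31 + 28 + 31 + 30 + 31 + 30 + 31 + 31 + 30 + 31 + 30 + 31 + 31 + 28 + 31 + 30 + 31 + 30 + 31 + 31 + 30 + 31 + 30 + 31 + 31 + 29 + 31 + 30 + 13 = 1136.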